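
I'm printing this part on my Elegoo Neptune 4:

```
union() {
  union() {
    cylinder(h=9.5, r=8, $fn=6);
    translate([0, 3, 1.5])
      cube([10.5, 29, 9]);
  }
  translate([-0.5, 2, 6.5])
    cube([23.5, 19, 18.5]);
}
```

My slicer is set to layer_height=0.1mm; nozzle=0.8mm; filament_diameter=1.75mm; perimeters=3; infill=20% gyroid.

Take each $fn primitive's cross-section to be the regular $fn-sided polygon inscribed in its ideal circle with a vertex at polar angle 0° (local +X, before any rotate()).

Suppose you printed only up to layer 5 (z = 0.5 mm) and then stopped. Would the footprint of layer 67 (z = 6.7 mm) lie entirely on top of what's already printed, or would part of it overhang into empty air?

part overhangs

Compare the two slices. At z = 0.5: the r=8 cylinder contributes a regular 6-gon of circumradius 8 (area = (6/2)·8.000²·sin(360°/6) = 166.28 mm²); the cube at (0, 3) is not intersected at this z (z outside [1.5, 10.5]); Taking the union: only the r=8 cylinder is present, so the union is just that shape — area = 166.28 mm²; the cube at (-0.5, 2) does not reach this height (z outside [6.5, 25]); Taking the union: only that combined region is present, so the union is just that shape — area = 166.28 mm². At z = 6.7: the r=8 cylinder contributes a regular 6-gon of circumradius 8 (area = (6/2)·8.000²·sin(360°/6) = 166.28 mm²); the 10.5×29 cube at (0, 3) contributes its full rectangle (area 304.50 mm²); Combining (union): the regions partially overlap — summed areas 470.78 mm² minus the doubly-counted overlap 20.17 mm² gives 450.61 mm² — area = 450.61 mm²; the 23.5×19 cube at (-0.5, 2) contributes its full rectangle (area 446.50 mm²); Taking the union: the regions partially overlap — summed areas 897.11 mm² minus the doubly-counted overlap 198.02 mm² gives 699.09 mm² — area = 699.09 mm². Checking containment: at z = 6.7 the cross-section extends beyond the z = 0.5 cross-section by about 532.81 mm².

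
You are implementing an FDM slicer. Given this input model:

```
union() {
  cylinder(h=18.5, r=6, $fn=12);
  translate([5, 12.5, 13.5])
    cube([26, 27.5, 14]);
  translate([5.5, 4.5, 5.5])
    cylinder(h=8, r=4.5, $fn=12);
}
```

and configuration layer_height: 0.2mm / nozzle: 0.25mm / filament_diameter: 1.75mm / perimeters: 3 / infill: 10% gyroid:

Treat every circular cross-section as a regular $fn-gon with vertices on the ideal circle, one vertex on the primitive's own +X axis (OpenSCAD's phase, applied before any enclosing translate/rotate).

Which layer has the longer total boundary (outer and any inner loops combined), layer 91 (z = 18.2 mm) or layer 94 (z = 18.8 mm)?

layer 91 (z = 18.2 mm)

Layer 91 (z = 18.2): the r=6 cylinder gives a regular 12-gon of circumradius 6 (constant along its height) (perimeter = 2·12·6.000·sin(180°/12) = 37.27 mm); the cube at (5, 12.5) (footprint 26×27.5) is included at this height (perimeter 107.00 mm); the cylinder at (5.5, 4.5) does not reach this height (z outside [5.5, 13.5]); Merging all regions: the 2 present regions are separate (no shared area or edge), so areas and boundary lengths simply add and each stays a separate island — boundary = 144.27 mm. So its perimeter = 144.27 mm. Layer 94 (z = 18.8): the cylinder does not reach this height (z outside [0, 18.5]); the cube at (5, 12.5) (footprint 26×27.5) is included at this height (perimeter 107.00 mm); the cylinder at (5.5, 4.5) does not reach this height (z outside [5.5, 13.5]); Combining (union): only the 26×27.5 cube at (5, 12.5) is present, so the union is just that shape — boundary = 107.00 mm. So its perimeter = 107.00 mm. Layer 91 is larger (144.27 vs 107.00 mm).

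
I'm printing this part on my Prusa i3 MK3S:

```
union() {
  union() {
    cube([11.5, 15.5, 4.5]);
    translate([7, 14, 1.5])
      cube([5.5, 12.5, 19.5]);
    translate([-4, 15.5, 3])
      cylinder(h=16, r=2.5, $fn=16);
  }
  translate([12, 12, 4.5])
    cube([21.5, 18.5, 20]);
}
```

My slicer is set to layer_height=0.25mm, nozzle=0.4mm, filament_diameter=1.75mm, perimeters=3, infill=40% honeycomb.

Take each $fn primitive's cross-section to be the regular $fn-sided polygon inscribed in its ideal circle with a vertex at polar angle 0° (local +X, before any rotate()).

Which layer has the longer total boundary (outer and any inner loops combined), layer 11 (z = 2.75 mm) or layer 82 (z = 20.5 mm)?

Layer 11 (z = 2.75): the cube is present — its section is the full 11.5×15.5 rectangle (perimeter 54.00 mm); the 5.5×12.5 cube at (7, 14) contributes its full rectangle (perimeter 36.00 mm); the cylinder at (-4, 15.5) does not reach this height (z outside [3, 19]); Combining (union): the regions partially overlap (shared area 6.75 mm²), so the edge portions inside another operand are dropped and the merged outline is re-measured after clipping — boundary = 78.00 mm; the cube at (12, 12) is not intersected at this z (z outside [4.5, 24.5]); Merging all regions: only the result so far is present, so the union is just that shape — boundary = 78.00 mm. So its perimeter = 78.00 mm. Layer 82 (z = 20.5): the cube does not reach this height (z outside [0, 4.5]); the cube at (7, 14) (footprint 5.5×12.5) is included at this height (perimeter 36.00 mm); the cylinder at (-4, 15.5) does not reach this height (z outside [3, 19]); Combining (union): only the 5.5×12.5 cube at (7, 14) is present, so the union is just that shape — boundary = 36.00 mm; the cube at (12, 12) is present — its section is the full 21.5×18.5 rectangle (perimeter 80.00 mm); Combining (union): the regions partially overlap (shared area 6.25 mm²), so the edge portions inside another operand are dropped and the merged outline is re-measured after clipping — boundary = 90.00 mm. So its perimeter = 90.00 mm. Layer 82 is larger (90.00 vs 78.00 mm).

layer 82 (z = 20.5 mm)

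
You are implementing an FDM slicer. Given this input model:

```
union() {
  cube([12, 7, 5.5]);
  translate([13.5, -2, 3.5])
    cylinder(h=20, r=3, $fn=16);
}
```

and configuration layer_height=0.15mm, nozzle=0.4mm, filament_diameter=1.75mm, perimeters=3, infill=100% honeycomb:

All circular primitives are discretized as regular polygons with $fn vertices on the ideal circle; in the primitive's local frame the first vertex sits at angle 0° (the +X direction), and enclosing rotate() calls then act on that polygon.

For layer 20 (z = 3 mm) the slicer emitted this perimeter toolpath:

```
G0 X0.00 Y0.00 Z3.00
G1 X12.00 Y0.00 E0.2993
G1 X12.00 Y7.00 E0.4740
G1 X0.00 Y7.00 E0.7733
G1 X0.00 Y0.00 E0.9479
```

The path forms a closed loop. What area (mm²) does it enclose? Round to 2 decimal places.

Apply the shoelace formula to the sequence of (X, Y) vertices; enclosed area = 84.00 mm².

84.00 mm²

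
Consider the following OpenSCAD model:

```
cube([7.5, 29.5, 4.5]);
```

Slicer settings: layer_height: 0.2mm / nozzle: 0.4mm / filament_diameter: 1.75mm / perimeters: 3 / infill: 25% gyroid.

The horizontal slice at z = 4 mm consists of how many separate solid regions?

1

At z = 4 mm: the cube is present — its section is the full 7.5×29.5 rectangle. The result has 1 disconnected region.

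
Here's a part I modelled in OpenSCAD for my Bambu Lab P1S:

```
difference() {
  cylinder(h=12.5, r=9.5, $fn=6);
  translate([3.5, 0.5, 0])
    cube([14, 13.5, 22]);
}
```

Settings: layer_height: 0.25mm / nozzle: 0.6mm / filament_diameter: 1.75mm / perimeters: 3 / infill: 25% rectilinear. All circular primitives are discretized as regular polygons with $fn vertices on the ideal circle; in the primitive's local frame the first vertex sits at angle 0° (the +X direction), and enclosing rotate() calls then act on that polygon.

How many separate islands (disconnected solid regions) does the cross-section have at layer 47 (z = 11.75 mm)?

1

At z = 11.75 mm: the cylinder: section is a regular 6-gon, circumradius r=9.5; the cube at (3.5, 0.5) (footprint 14×13.5) is included at this height; Subtracting the remaining from the first: starting from the r=9.5 cylinder, the 14×13.5 cube at (3.5, 0.5) partially overlaps it — only the 26.90 mm² overlap (of its 189.00 mm²) is removed, clipping the outline — 1 connected region. Overall, the cross-section is a single solid region. Island count = 1.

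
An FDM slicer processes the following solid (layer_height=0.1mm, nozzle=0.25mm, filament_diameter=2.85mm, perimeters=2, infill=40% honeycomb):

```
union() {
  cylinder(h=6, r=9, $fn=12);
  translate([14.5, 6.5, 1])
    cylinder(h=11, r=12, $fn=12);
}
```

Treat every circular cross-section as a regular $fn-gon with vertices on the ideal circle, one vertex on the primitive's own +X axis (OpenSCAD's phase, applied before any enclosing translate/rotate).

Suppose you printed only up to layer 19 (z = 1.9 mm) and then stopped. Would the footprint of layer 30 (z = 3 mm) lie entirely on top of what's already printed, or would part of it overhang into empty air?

Compare the two slices. At z = 1.9: the cylinder: section is a regular 12-gon, circumradius r=9 (area = (12/2)·9.000²·sin(360°/12) = 243.00 mm²); the r=12 cylinder at (14.5, 6.5) gives a regular 12-gon of circumradius 12 (constant along its height) (area = (12/2)·12.000²·sin(360°/12) = 432.00 mm²); Taking the union: the regions partially overlap — summed areas 675.00 mm² minus the doubly-counted overlap 40.52 mm² gives 634.48 mm² — area = 634.48 mm². At z = 3: the cylinder: section is a regular 12-gon, circumradius r=9 (area = (12/2)·9.000²·sin(360°/12) = 243.00 mm²); the r=12 cylinder at (14.5, 6.5) gives a regular 12-gon of circumradius 12 (constant along its height) (area = (12/2)·12.000²·sin(360°/12) = 432.00 mm²); Merging all regions: the regions partially overlap — summed areas 675.00 mm² minus the doubly-counted overlap 40.52 mm² gives 634.48 mm² — area = 634.48 mm². Checking containment: the cross-section at z = 3 is a subset of the cross-section at z = 1.9.

entirely on top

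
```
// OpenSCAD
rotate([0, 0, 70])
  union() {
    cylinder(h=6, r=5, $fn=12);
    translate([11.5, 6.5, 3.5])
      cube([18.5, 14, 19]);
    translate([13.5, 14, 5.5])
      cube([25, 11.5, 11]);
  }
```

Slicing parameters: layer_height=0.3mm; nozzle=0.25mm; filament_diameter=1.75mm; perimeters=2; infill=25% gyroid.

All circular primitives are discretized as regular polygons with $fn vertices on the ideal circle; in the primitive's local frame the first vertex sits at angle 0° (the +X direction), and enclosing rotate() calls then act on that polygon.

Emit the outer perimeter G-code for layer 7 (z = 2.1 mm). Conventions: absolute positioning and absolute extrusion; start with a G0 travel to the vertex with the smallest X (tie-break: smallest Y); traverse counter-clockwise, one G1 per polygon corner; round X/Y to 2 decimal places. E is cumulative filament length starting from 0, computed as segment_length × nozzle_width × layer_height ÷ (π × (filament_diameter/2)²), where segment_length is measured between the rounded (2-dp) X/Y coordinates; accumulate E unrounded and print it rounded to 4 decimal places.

At z = 2.1 mm: the r=5 cylinder gives a regular 12-gon of circumradius 5 (constant along its height); the cube at (11.5, 6.5) does not reach this height (z outside [3.5, 22.5]); the cube at (13.5, 14) is not intersected at this z (z outside [5.5, 16.5]); Merging all regions: only the r=5 cylinder is present, so the union is just that shape — 1 connected region; (whole slice rotated 70° about Z — lengths, areas and connectivity unchanged). The outline is a single polygon with 12 vertices. Extrusion per mm of travel: 0.25 × 0.3 / (π × 0.875²) = 0.031181. Accumulating E over each segment gives final E = 0.9681.

G0 X-4.92 Y-0.87 Z2.10
G1 X-3.83 Y-3.21 E0.0805
G1 X-1.71 Y-4.70 E0.1613
G1 X0.87 Y-4.92 E0.2420
G1 X3.21 Y-3.83 E0.3225
G1 X4.70 Y-1.71 E0.4033
G1 X4.92 Y0.87 E0.4841
G1 X3.83 Y3.21 E0.5646
G1 X1.71 Y4.70 E0.6454
G1 X-0.87 Y4.92 E0.7261
G1 X-3.21 Y3.83 E0.8066
G1 X-4.70 Y1.71 E0.8874
G1 X-4.92 Y-0.87 E0.9681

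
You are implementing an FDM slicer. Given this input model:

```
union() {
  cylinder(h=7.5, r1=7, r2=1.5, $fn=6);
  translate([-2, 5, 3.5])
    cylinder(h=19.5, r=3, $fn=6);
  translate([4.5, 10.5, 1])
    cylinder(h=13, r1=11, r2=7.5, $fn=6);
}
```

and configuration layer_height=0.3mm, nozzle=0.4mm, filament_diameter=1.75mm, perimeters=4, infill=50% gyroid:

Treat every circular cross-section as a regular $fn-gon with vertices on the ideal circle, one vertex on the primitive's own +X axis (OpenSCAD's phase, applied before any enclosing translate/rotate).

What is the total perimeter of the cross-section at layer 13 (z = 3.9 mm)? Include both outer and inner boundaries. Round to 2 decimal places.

74.50 mm

At z = 3.9 mm: the cone contributes a regular 6-gon of circumradius 4.140 (interpolated between r1=7 and r2=1.5 at t=0.520) (perimeter = 2·6·4.140·sin(180°/6) = 24.84 mm); the r=3 cylinder at (-2, 5) contributes a regular 6-gon of circumradius 3 (perimeter = 2·6·3.000·sin(180°/6) = 18.00 mm); the cone at (4.5, 10.5) (r1=11→r2=7.5) has section circumradius 10.219 here — a regular 6-gon (perimeter = 2·6·10.219·sin(180°/6) = 61.32 mm); Merging all regions: the regions partially overlap (shared area 22.95 mm²), so the edge portions inside another operand are dropped and the merged outline is re-measured after clipping — boundary = 74.50 mm. Overall, the cross-section is a single solid region. Total boundary length (outer) = 74.50 mm.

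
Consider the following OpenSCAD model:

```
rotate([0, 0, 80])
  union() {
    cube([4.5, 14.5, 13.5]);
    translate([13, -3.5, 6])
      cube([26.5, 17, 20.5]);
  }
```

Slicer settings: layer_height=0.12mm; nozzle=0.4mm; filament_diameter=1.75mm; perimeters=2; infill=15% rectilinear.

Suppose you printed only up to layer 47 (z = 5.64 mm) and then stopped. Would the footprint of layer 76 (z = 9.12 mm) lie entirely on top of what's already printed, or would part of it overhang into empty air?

Compare the two slices. At z = 5.64: the cube (footprint 4.5×14.5) is included at this height (area 65.25 mm²); the cube at (13, -3.5) is not intersected at this z (z outside [6, 26.5]); Combining (union): only the 4.5×14.5 cube is present, so the union is just that shape — area = 65.25 mm²; (rotated 80° about Z; rotation is an isometry so areas/perimeters/island counts are preserved). At z = 9.12: the cube (footprint 4.5×14.5) is included at this height (area 65.25 mm²); the 26.5×17 cube at (13, -3.5) contributes its full rectangle (area 450.50 mm²); Merging all regions: the 2 present regions are separate (no shared area or edge), so areas and boundary lengths simply add and each stays a separate island — area = 515.75 mm²; (whole slice rotated 80° about Z — lengths, areas and connectivity unchanged). Checking containment: at z = 9.12 the cross-section extends beyond the z = 5.64 cross-section by about 450.50 mm².

part overhangs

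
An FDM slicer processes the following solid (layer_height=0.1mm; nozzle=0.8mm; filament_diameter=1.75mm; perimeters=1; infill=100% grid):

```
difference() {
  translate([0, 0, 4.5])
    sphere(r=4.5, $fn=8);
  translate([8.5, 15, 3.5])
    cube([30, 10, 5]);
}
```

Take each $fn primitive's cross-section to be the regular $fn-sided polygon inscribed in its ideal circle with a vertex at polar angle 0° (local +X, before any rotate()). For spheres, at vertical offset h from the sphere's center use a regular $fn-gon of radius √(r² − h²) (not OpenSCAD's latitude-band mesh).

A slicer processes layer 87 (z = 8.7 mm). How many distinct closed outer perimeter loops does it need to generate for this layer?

At z = 8.7 mm: the r=4.5 sphere slices to a regular 8-gon of circumradius 1.616 (√(r²−h²) with h=4.2 from center); the cube at (8.5, 15) is not intersected at this z (z outside [3.5, 8.5]); Subtracting the remaining from the first: none of the subtracted shapes is present at this height, so the r=4.5 sphere is unchanged — 1 connected region. The result has 1 disconnected region.

1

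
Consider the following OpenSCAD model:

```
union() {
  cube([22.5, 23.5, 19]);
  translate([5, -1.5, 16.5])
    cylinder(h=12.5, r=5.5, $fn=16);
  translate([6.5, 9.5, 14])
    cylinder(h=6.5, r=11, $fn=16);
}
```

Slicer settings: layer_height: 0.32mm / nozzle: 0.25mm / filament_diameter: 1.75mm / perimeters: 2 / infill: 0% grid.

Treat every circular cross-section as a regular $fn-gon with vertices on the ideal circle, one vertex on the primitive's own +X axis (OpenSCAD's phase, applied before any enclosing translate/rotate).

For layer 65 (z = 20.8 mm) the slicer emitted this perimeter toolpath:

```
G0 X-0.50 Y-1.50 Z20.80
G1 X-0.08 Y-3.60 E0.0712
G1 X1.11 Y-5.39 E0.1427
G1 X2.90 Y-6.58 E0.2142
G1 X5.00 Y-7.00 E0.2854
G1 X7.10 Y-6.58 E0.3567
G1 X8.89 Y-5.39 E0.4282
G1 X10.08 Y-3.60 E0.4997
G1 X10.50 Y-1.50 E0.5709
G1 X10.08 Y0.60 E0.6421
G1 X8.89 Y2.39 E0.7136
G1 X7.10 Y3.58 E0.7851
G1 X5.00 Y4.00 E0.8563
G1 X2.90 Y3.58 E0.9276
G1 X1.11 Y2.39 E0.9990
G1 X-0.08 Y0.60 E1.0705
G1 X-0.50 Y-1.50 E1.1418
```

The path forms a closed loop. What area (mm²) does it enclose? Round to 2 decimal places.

92.57 mm²

Apply the shoelace formula to the sequence of (X, Y) vertices; enclosed area = 92.57 mm².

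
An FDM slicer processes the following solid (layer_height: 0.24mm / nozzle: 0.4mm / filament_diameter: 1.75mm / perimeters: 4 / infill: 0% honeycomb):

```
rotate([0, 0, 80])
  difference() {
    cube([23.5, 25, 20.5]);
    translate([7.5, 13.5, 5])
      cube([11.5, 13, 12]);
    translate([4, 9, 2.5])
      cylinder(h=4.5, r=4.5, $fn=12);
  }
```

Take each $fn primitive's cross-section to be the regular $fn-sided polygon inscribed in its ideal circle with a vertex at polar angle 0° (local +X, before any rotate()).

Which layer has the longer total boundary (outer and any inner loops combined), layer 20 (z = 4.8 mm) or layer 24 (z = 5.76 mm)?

Layer 20 (z = 4.8): the cube is present — its section is the full 23.5×25 rectangle (perimeter 97.00 mm); the cube at (7.5, 13.5) is not intersected at this z (z outside [5, 17]); the r=4.5 cylinder at (4, 9) gives a regular 12-gon of circumradius 4.5 (constant along its height) (perimeter = 2·12·4.500·sin(180°/12) = 27.95 mm); After the difference (first − rest): starting from the 23.5×25 cube, the r=4.5 cylinder at (4, 9) partially overlaps it — only the 59.82 mm² overlap (of its 60.75 mm²) is removed, clipping the outline — boundary = 117.36 mm; (rotated 80° about Z; rotation is an isometry so areas/perimeters/island counts are preserved). So its perimeter = 117.36 mm. Layer 24 (z = 5.76): the cube (footprint 23.5×25) is included at this height (perimeter 97.00 mm); the cube at (7.5, 13.5) (footprint 11.5×13) is included at this height (perimeter 49.00 mm); the r=4.5 cylinder at (4, 9) gives a regular 12-gon of circumradius 4.5 (constant along its height) (perimeter = 2·12·4.500·sin(180°/12) = 27.95 mm); Subtracting the remaining from the first: starting from the 23.5×25 cube, the 11.5×13 cube at (7.5, 13.5) partially overlaps it — only the 132.25 mm² overlap (of its 149.50 mm²) is removed, clipping the outline; the r=4.5 cylinder at (4, 9) partially overlaps it — only the 59.82 mm² overlap (of its 60.75 mm²) is removed, clipping the outline — boundary = 140.36 mm; (rotated 80° about Z; rotation is an isometry so areas/perimeters/island counts are preserved). So its perimeter = 140.36 mm. Layer 24 is larger (140.36 vs 117.36 mm).

layer 24 (z = 5.76 mm)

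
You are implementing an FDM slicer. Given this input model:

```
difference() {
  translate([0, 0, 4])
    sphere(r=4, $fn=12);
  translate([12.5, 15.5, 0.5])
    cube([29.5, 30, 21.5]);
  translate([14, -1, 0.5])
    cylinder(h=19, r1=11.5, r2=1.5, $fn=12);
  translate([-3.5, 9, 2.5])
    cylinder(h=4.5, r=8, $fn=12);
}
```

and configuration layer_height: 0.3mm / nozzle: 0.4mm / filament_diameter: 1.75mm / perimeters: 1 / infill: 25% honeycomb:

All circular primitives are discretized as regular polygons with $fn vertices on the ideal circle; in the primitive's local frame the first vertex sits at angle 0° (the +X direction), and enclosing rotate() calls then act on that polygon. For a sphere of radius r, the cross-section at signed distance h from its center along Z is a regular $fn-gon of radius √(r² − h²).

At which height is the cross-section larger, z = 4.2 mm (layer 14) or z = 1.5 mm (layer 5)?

Layer 14 (z = 4.2): the r=4 sphere contributes a regular 12-gon of circumradius √(4²−0.2²) = 3.995 (area = (12/2)·3.995²·sin(360°/12) = 47.88 mm²); the cube at (12.5, 15.5) (footprint 29.5×30) is included at this height (area 885.00 mm²); the cone at (14, -1) contributes a regular 12-gon of circumradius 9.553 (interpolated between r1=11.5 and r2=1.5 at t=0.195) (area = (12/2)·9.553²·sin(360°/12) = 273.76 mm²); the r=8 cylinder at (-3.5, 9) contributes a regular 12-gon of circumradius 8 (area = (12/2)·8.000²·sin(360°/12) = 192.00 mm²); Taking the first minus the rest: starting from the r=4 sphere (47.88 mm²), the 29.5×30 cube at (12.5, 15.5) misses the remaining region (no effect); the cone at (14, -1) misses the remaining region (no effect); the r=8 cylinder at (-3.5, 9) partially overlaps it — only the 8.69 mm² overlap (of its 192.00 mm²) is removed, clipping the outline — area = 39.19 mm². So its area = 39.19 mm². Layer 5 (z = 1.5): the sphere: section is a regular 12-gon, circumradius = √(r²−h²) = √(4²−2.5²) = 3.122 (area = (12/2)·3.122²·sin(360°/12) = 29.25 mm²); the cube at (12.5, 15.5) is present — its section is the full 29.5×30 rectangle (area 885.00 mm²); the cone at (14, -1) (r1=11.5→r2=1.5) has section circumradius 10.974 here — a regular 12-gon (area = (12/2)·10.974²·sin(360°/12) = 361.27 mm²); the cylinder at (-3.5, 9) is not intersected at this z (z outside [2.5, 7]); Taking the first minus the rest: starting from the r=4 sphere (29.25 mm²), the 29.5×30 cube at (12.5, 15.5) misses the remaining region (no effect); the cone at (14, -1) misses the remaining region (no effect) — area = 29.25 mm². So its area = 29.25 mm². Layer 14 is larger (39.19 vs 29.25 mm²).

layer 14 (z = 4.2 mm)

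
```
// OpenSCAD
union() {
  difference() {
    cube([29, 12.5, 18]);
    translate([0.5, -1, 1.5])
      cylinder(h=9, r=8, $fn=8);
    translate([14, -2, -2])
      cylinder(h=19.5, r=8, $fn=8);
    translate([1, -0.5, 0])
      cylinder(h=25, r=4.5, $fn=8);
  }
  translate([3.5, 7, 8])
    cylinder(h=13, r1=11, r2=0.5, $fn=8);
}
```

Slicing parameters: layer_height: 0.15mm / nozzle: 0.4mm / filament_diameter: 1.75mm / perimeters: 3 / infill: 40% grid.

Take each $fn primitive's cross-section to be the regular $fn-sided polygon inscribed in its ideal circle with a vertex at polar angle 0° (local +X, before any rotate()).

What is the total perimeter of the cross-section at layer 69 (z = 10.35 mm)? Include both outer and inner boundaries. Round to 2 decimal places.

At z = 10.35 mm: the 29×12.5 cube contributes its full rectangle (perimeter 83.00 mm); the cylinder at (0.5, -1): section is a regular 8-gon, circumradius r=8 (perimeter = 2·8·8.000·sin(180°/8) = 48.98 mm); the r=8 cylinder at (14, -2) contributes a regular 8-gon of circumradius 8 (perimeter = 2·8·8.000·sin(180°/8) = 48.98 mm); the cylinder at (1, -0.5): section is a regular 8-gon, circumradius r=4.5 (perimeter = 2·8·4.500·sin(180°/8) = 27.55 mm); After the difference (first − rest): starting from the 29×12.5 cube, the r=8 cylinder at (0.5, -1) partially overlaps it — only the 40.91 mm² overlap (of its 181.02 mm²) is removed, clipping the outline; the r=8 cylinder at (14, -2) partially overlaps it — only the 59.21 mm² overlap (of its 181.02 mm²) is removed, clipping the outline; the r=4.5 cylinder at (1, -0.5) misses the remaining region (no effect) — boundary = 83.62 mm; the cone at (3.5, 7): at t=0.181 of its height the radius interpolates to r₁+(r₂−r₁)t = 9.102, giving a regular 8-gon of that circumradius (perimeter = 2·8·9.102·sin(180°/8) = 55.73 mm); Combining (union): the regions partially overlap (shared area 88.58 mm²), so the edge portions inside another operand are dropped and the merged outline is re-measured after clipping — boundary = 99.17 mm. Overall, the cross-section is a single solid region. Total boundary length (outer) = 99.17 mm.

99.17 mm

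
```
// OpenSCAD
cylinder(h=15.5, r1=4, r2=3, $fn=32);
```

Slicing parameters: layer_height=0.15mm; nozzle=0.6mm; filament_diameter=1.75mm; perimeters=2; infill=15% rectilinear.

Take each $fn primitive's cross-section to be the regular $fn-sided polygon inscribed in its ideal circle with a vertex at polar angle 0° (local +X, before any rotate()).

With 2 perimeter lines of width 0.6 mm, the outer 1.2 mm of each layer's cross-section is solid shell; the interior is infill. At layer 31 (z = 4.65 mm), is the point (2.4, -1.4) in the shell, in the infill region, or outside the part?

At z = 4.65 mm: the cone (r1=4→r2=3) has section circumradius 3.700 here — a regular 32-gon. Overall, the cross-section is a single solid region. The nearest boundary edge runs (3.08, -2.06)→(3.42, -1.42); distance from the point to it = 0.91 mm. The point is inside the cross-section, 0.91 mm from the nearest boundary — within the 1.2 mm shell band (2 × 0.6).

shell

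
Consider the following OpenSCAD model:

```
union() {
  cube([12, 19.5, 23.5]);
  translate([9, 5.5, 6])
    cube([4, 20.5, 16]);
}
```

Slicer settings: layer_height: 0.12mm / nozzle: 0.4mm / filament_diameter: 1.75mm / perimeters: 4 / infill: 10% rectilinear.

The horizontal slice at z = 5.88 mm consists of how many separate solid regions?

At z = 5.88 mm: the cube is present — its section is the full 12×19.5 rectangle; the cube at (9, 5.5) does not reach this height (z outside [6, 22]); Combining (union): only the 12×19.5 cube is present, so the union is just that shape — 1 connected region. The result has 1 disconnected region.

1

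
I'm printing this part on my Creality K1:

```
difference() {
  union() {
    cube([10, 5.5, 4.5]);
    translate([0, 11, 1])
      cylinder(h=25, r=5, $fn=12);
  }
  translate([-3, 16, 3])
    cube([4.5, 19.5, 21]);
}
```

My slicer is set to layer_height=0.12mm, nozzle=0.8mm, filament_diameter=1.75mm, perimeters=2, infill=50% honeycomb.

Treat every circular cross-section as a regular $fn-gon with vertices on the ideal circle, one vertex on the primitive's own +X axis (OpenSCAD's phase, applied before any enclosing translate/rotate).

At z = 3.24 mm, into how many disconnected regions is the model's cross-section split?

At z = 3.24 mm: the cube (footprint 10×5.5) is included at this height; the r=5 cylinder at (0, 11) gives a regular 12-gon of circumradius 5 (constant along its height); Taking the union: the 2 present regions are separate (no shared area or edge), so areas and boundary lengths simply add and each stays a separate island — 2 connected regions; the cube at (-3, 16) (footprint 4.5×19.5) is included at this height; After the difference (first − rest): starting from that combined region, the 4.5×19.5 cube at (-3, 16) misses the remaining region (no effect) — 2 connected regions. The result has 2 disconnected regions.

2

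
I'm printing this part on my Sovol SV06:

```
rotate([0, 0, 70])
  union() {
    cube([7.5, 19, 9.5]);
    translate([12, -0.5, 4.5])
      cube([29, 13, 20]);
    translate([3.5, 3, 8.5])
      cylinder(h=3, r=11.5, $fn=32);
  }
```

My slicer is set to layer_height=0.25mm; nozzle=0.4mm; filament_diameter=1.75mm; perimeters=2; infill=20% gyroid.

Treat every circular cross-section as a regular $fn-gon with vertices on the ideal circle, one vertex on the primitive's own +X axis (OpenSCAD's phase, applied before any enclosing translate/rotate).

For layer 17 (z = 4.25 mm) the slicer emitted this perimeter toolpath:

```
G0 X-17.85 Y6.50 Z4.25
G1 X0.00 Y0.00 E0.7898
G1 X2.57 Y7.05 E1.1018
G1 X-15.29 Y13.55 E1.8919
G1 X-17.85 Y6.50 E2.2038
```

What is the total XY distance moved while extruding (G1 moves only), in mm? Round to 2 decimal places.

Sum the Euclidean lengths of each G1 segment: total = 53.01 mm.

53.01 mm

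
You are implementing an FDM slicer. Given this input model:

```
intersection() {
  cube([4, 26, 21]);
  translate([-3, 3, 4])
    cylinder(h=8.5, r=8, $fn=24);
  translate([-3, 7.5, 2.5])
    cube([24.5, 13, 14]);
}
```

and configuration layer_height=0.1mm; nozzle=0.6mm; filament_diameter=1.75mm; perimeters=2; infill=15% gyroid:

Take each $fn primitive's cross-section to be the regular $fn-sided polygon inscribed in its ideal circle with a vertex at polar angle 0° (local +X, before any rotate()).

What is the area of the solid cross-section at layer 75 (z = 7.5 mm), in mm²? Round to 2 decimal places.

At z = 7.5 mm: the cube (footprint 4×26) is included at this height (area 104.00 mm²); the cylinder at (-3, 3): section is a regular 24-gon, circumradius r=8 (area = (24/2)·8.000²·sin(360°/24) = 198.77 mm²); the 24.5×13 cube at (-3, 7.5) contributes its full rectangle (area 318.50 mm²); Taking the intersection: the r=8 cylinder at (-3, 3) partially overlaps the 4×26 cube; clipping to the common part keeps 35.98 mm²; the 24.5×13 cube at (-3, 7.5) partially overlaps the running intersection; clipping to the common part keeps 6.12 mm² — area = 6.12 mm². Overall, the cross-section is a single solid region. Net area = 6.12 mm².

6.12 mm²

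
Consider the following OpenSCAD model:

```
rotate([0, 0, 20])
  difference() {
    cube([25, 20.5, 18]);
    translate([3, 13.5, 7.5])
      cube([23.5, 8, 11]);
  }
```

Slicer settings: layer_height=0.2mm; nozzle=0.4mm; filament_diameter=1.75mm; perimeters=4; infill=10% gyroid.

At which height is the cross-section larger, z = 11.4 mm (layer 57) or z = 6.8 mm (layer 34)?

layer 34 (z = 6.8 mm)

Layer 57 (z = 11.4): the cube (footprint 25×20.5) is included at this height (area 512.50 mm²); the 23.5×8 cube at (3, 13.5) contributes its full rectangle (area 188.00 mm²); Subtracting the remaining from the first: starting from the 25×20.5 cube (512.50 mm²), the 23.5×8 cube at (3, 13.5) partially overlaps it — only the 154.00 mm² overlap (of its 188.00 mm²) is removed, clipping the outline — area = 358.50 mm²; (whole slice rotated 20° about Z — lengths, areas and connectivity unchanged). So its area = 358.50 mm². Layer 34 (z = 6.8): the cube is present — its section is the full 25×20.5 rectangle (area 512.50 mm²); the cube at (3, 13.5) is not intersected at this z (z outside [7.5, 18.5]); After the difference (first − rest): none of the subtracted shapes is present at this height, so the 25×20.5 cube is unchanged — area = 512.50 mm²; (whole slice rotated 20° about Z — lengths, areas and connectivity unchanged). So its area = 512.50 mm². Layer 34 is larger (512.50 vs 358.50 mm²).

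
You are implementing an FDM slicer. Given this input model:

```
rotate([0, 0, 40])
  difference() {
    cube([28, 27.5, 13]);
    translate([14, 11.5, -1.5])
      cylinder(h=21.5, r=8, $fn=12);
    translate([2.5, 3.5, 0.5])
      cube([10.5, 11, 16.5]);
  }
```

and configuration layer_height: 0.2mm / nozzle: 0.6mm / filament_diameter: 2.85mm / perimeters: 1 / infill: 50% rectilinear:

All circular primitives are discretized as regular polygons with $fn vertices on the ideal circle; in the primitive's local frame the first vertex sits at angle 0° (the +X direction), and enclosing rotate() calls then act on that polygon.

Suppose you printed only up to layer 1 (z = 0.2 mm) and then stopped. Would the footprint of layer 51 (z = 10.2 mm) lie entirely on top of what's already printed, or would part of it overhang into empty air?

entirely on top

Compare the two slices. At z = 0.2: the 28×27.5 cube contributes its full rectangle (area 770.00 mm²); the r=8 cylinder at (14, 11.5) gives a regular 12-gon of circumradius 8 (constant along its height) (area = (12/2)·8.000²·sin(360°/12) = 192.00 mm²); the cube at (2.5, 3.5) is absent (z outside [0.5, 17]); After the difference (first − rest): starting from the 28×27.5 cube (770.00 mm²), the r=8 cylinder at (14, 11.5) lies wholly inside it (removes its full 192.00 mm² and its 49.69 mm outline becomes a hole wall) — area = 578.00 mm²; (rotated 40° about Z; rotation is an isometry so areas/perimeters/island counts are preserved). At z = 10.2: the cube (footprint 28×27.5) is included at this height (area 770.00 mm²); the cylinder at (14, 11.5): section is a regular 12-gon, circumradius r=8 (area = (12/2)·8.000²·sin(360°/12) = 192.00 mm²); the cube at (2.5, 3.5) (footprint 10.5×11) is included at this height (area 115.50 mm²); Subtracting the remaining from the first: starting from the 28×27.5 cube (770.00 mm²), the r=8 cylinder at (14, 11.5) lies wholly inside it (removes its full 192.00 mm² and its 49.69 mm outline becomes a hole wall); the 10.5×11 cube at (2.5, 3.5) partially overlaps it — only the 55.57 mm² overlap (of its 115.50 mm²) is removed, clipping the outline — area = 522.43 mm²; (whole slice rotated 40° about Z — lengths, areas and connectivity unchanged). Checking containment: the cross-section at z = 10.2 is a subset of the cross-section at z = 0.2.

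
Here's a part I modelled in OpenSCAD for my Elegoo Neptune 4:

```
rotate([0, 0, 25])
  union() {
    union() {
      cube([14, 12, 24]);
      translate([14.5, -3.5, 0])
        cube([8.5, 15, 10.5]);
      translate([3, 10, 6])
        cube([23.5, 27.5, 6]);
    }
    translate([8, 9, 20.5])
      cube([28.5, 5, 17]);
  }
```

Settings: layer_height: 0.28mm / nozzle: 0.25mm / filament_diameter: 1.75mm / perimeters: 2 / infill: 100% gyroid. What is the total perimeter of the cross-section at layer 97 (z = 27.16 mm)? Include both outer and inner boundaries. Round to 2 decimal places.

67.00 mm

At z = 27.16 mm: the cube does not reach this height (z outside [0, 24]); the cube at (14.5, -3.5) is absent (z outside [0, 10.5]); the cube at (3, 10) is absent (z outside [6, 12]); Combining (union): nothing is present at this height; the cube at (8, 9) is present — its section is the full 28.5×5 rectangle (perimeter 67.00 mm); Taking the union: only the 28.5×5 cube at (8, 9) is present, so the union is just that shape — boundary = 67.00 mm; (whole slice rotated 25° about Z — lengths, areas and connectivity unchanged). Overall, the cross-section is a single solid region. Total boundary length (outer) = 67.00 mm.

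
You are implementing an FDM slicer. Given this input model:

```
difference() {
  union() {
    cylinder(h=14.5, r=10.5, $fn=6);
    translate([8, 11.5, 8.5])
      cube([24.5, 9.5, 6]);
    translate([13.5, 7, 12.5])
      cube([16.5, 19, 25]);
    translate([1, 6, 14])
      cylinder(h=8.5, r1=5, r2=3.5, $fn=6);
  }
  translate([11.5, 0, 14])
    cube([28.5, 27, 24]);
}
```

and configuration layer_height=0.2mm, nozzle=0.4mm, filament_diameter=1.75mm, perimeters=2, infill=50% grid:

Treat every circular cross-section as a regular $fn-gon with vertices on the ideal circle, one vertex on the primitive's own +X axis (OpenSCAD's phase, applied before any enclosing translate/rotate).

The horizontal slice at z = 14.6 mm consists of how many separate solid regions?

1

At z = 14.6 mm: the cylinder does not reach this height (z outside [0, 14.5]); the cube at (8, 11.5) is absent (z outside [8.5, 14.5]); the cube at (13.5, 7) is present — its section is the full 16.5×19 rectangle; the cone at (1, 6): at t=0.071 of its height the radius interpolates to r₁+(r₂−r₁)t = 4.894, giving a regular 6-gon of that circumradius; Taking the union: the 2 present regions are separate (no shared area or edge), so areas and boundary lengths simply add and each stays a separate island — 2 connected regions; the cube at (11.5, 0) is present — its section is the full 28.5×27 rectangle; Subtracting the remaining from the first: starting from the result so far, the 28.5×27 cube at (11.5, 0) partially overlaps it — only the 313.50 mm² overlap (of its 769.50 mm²) is removed, clipping the outline — 1 connected region. The result has 1 disconnected region.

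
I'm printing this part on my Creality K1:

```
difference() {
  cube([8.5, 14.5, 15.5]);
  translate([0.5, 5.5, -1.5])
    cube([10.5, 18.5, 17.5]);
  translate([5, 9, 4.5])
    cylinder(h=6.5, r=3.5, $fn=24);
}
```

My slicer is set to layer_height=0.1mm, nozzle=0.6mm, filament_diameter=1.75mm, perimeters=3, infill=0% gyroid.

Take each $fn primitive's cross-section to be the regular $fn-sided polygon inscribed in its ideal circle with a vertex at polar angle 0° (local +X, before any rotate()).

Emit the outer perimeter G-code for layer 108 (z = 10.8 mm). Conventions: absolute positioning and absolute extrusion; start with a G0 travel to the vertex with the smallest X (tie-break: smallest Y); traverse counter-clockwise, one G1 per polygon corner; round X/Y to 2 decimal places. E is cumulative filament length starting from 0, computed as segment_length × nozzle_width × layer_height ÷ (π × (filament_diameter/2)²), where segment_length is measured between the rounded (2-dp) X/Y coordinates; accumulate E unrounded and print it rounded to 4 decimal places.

At z = 10.8 mm: the cube is present — its section is the full 8.5×14.5 rectangle; the cube at (0.5, 5.5) (footprint 10.5×18.5) is included at this height; the r=3.5 cylinder at (5, 9) contributes a regular 24-gon of circumradius 3.5; Taking the first minus the rest: starting from the 8.5×14.5 cube, the 10.5×18.5 cube at (0.5, 5.5) partially overlaps it — only the 72.00 mm² overlap (of its 194.25 mm²) is removed, clipping the outline; the r=3.5 cylinder at (5, 9) misses the remaining region (no effect) — 1 connected region. The outline is a single polygon with 6 vertices. Extrusion per mm of travel: 0.6 × 0.1 / (π × 0.875²) = 0.024945. Accumulating E over each segment gives final E = 1.1475.

G0 X0.00 Y0.00 Z10.80
G1 X8.50 Y0.00 E0.2120
G1 X8.50 Y5.50 E0.3492
G1 X0.50 Y5.50 E0.5488
G1 X0.50 Y14.50 E0.7733
G1 X0.00 Y14.50 E0.7858
G1 X0.00 Y0.00 E1.1475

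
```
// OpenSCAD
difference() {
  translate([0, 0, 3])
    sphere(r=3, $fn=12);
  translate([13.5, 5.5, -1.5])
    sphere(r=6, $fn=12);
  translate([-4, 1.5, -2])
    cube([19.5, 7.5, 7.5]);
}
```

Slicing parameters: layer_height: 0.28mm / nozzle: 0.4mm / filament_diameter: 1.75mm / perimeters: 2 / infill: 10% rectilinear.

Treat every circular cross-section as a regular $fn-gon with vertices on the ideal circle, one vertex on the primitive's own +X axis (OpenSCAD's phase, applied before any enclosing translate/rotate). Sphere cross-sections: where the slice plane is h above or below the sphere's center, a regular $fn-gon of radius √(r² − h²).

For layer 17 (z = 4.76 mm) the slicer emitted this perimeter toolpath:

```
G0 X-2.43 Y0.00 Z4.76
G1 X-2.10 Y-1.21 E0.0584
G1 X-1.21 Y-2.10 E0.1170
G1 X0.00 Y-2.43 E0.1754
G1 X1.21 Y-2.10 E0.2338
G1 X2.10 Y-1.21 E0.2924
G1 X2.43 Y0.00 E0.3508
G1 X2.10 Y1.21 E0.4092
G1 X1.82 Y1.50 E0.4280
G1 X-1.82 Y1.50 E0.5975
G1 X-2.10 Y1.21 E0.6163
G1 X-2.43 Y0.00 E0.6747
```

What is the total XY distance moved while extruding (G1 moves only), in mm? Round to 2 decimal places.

Sum the Euclidean lengths of each G1 segment: total = 14.49 mm.

14.49 mm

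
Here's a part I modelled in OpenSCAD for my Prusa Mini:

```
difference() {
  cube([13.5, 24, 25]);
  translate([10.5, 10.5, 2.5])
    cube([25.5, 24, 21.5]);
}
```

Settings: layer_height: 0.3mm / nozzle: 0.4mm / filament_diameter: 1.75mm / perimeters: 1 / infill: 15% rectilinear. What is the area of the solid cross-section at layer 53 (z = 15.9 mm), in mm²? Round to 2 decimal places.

283.50 mm²

At z = 15.9 mm: the cube is present — its section is the full 13.5×24 rectangle (area 324.00 mm²); the 25.5×24 cube at (10.5, 10.5) contributes its full rectangle (area 612.00 mm²); Taking the first minus the rest: starting from the 13.5×24 cube (324.00 mm²), the 25.5×24 cube at (10.5, 10.5) partially overlaps it — only the 40.50 mm² overlap (of its 612.00 mm²) is removed, clipping the outline — area = 283.50 mm². Overall, the cross-section is a single solid region. Net area = 283.50 mm².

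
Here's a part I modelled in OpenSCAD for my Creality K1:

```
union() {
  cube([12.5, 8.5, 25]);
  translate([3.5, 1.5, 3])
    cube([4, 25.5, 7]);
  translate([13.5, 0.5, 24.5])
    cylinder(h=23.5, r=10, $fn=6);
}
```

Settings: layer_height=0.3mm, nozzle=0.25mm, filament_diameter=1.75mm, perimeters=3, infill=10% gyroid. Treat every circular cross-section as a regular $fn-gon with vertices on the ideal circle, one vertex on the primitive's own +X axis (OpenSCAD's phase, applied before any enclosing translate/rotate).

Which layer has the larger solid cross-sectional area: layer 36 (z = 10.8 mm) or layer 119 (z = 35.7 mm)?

Layer 36 (z = 10.8): the cube (footprint 12.5×8.5) is included at this height (area 106.25 mm²); the cube at (3.5, 1.5) is not intersected at this z (z outside [3, 10]); the cylinder at (13.5, 0.5) is absent (z outside [24.5, 48]); Merging all regions: only the 12.5×8.5 cube is present, so the union is just that shape — area = 106.25 mm². So its area = 106.25 mm². Layer 119 (z = 35.7): the cube is absent (z outside [0, 25]); the cube at (3.5, 1.5) is not intersected at this z (z outside [3, 10]); the r=10 cylinder at (13.5, 0.5) contributes a regular 6-gon of circumradius 10 (area = (6/2)·10.000²·sin(360°/6) = 259.81 mm²); Taking the union: only the r=10 cylinder at (13.5, 0.5) is present, so the union is just that shape — area = 259.81 mm². So its area = 259.81 mm². Layer 119 is larger (259.81 vs 106.25 mm²).

layer 119 (z = 35.7 mm)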